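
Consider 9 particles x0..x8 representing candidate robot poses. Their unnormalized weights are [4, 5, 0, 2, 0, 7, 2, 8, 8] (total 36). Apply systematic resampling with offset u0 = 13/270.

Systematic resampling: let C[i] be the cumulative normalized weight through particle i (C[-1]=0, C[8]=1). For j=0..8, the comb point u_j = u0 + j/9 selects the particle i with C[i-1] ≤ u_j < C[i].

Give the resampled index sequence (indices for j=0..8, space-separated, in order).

0 1 3 5 5 7 7 8 8

C = [1/9, 1/4, 1/4, 11/36, 11/36, 1/2, 5/9, 7/9, 1]
j=0: u_0=13/270 ∈ [0, 1/9) → index 0
j=1: u_1=43/270 ∈ [1/9, 1/4) → index 1
j=2: u_2=73/270 ∈ [1/4, 11/36) → index 3
j=3: u_3=103/270 ∈ [11/36, 1/2) → index 5
j=4: u_4=133/270 ∈ [11/36, 1/2) → index 5
j=5: u_5=163/270 ∈ [5/9, 7/9) → index 7
j=6: u_6=193/270 ∈ [5/9, 7/9) → index 7
j=7: u_7=223/270 ∈ [7/9, 1) → index 8
j=8: u_8=253/270 ∈ [7/9, 1) → index 8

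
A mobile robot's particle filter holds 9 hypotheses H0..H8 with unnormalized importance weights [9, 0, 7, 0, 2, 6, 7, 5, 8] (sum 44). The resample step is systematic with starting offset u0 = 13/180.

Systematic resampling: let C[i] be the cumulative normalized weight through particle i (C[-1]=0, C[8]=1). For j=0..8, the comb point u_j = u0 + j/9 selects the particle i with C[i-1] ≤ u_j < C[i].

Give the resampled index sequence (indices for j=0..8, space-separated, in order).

0 0 2 4 5 6 7 8 8

C = [9/44, 9/44, 4/11, 4/11, 9/22, 6/11, 31/44, 9/11, 1]
j=0: u_0=13/180 ∈ [0, 9/44) → index 0
j=1: u_1=11/60 ∈ [0, 9/44) → index 0
j=2: u_2=53/180 ∈ [9/44, 4/11) → index 2
j=3: u_3=73/180 ∈ [4/11, 9/22) → index 4
j=4: u_4=31/60 ∈ [9/22, 6/11) → index 5
j=5: u_5=113/180 ∈ [6/11, 31/44) → index 6
j=6: u_6=133/180 ∈ [31/44, 9/11) → index 7
j=7: u_7=17/20 ∈ [9/11, 1) → index 8
j=8: u_8=173/180 ∈ [9/11, 1) → index 8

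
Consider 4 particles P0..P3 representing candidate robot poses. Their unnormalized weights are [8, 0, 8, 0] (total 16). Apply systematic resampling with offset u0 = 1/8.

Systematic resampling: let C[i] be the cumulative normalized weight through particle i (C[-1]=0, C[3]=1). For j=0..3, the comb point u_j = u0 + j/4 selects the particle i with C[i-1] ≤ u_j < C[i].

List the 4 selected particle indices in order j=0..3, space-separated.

0 0 2 2

C = [1/2, 1/2, 1, 1]
j=0: u_0=1/8 ∈ [0, 1/2) → index 0
j=1: u_1=3/8 ∈ [0, 1/2) → index 0
j=2: u_2=5/8 ∈ [1/2, 1) → index 2
j=3: u_3=7/8 ∈ [1/2, 1) → index 2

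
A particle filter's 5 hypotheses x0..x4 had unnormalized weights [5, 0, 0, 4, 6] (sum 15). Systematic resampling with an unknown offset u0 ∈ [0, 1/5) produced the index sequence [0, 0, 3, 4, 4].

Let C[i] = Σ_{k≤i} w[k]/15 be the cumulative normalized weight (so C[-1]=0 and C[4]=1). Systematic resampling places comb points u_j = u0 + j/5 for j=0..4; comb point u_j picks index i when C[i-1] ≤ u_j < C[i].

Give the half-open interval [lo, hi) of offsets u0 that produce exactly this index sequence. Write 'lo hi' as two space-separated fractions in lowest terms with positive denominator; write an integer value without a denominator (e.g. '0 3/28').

0 2/15

C = [1/3, 1/3, 1/3, 3/5, 1]
j=0 picked index 0: u0 ∈ [0, 1/3)
j=1 picked index 0: u0 ∈ [-1/5, 2/15)
j=2 picked index 3: u0 ∈ [-1/15, 1/5)
j=3 picked index 4: u0 ∈ [0, 2/5)
j=4 picked index 4: u0 ∈ [-1/5, 1/5)
intersection: [0, 2/15)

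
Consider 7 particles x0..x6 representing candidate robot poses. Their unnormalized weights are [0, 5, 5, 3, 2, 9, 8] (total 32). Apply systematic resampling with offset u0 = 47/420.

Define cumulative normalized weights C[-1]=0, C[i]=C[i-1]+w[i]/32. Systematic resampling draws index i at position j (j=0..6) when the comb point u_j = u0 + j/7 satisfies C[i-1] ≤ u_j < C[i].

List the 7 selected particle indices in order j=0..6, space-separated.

1 2 3 5 5 6 6

C = [0, 5/32, 5/16, 13/32, 15/32, 3/4, 1]
j=0: u_0=47/420 ∈ [0, 5/32) → index 1
j=1: u_1=107/420 ∈ [5/32, 5/16) → index 2
j=2: u_2=167/420 ∈ [5/16, 13/32) → index 3
j=3: u_3=227/420 ∈ [15/32, 3/4) → index 5
j=4: u_4=41/60 ∈ [15/32, 3/4) → index 5
j=5: u_5=347/420 ∈ [3/4, 1) → index 6
j=6: u_6=407/420 ∈ [3/4, 1) → index 6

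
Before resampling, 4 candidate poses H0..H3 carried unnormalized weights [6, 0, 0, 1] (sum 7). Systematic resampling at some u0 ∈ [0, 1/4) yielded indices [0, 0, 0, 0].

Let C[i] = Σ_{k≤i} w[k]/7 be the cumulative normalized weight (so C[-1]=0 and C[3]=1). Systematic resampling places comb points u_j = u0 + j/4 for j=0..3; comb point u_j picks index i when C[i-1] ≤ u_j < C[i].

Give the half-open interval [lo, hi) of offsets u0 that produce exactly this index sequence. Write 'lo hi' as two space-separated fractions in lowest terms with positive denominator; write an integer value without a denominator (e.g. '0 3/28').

C = [6/7, 6/7, 6/7, 1]
j=0 picked index 0: u0 ∈ [0, 6/7)
j=1 picked index 0: u0 ∈ [-1/4, 17/28)
j=2 picked index 0: u0 ∈ [-1/2, 5/14)
j=3 picked index 0: u0 ∈ [-3/4, 3/28)
intersection: [0, 3/28)

0 3/28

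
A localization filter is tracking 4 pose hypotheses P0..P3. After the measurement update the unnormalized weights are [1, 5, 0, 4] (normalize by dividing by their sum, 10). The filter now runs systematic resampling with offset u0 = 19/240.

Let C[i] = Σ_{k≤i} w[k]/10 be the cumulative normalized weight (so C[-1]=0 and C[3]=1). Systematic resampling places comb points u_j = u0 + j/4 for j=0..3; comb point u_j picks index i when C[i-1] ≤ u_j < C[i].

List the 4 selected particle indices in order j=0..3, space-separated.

C = [1/10, 3/5, 3/5, 1]
j=0: u_0=19/240 ∈ [0, 1/10) → index 0
j=1: u_1=79/240 ∈ [1/10, 3/5) → index 1
j=2: u_2=139/240 ∈ [1/10, 3/5) → index 1
j=3: u_3=199/240 ∈ [3/5, 1) → index 3

0 1 1 3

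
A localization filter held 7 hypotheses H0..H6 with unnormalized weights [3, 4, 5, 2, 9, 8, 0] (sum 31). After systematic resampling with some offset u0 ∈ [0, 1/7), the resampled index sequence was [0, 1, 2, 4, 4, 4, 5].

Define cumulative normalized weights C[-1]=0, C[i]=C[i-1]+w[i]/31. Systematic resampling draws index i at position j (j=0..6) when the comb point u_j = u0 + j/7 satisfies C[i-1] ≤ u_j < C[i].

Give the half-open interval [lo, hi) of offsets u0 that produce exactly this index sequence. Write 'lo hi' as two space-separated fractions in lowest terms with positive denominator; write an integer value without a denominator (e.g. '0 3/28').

C = [3/31, 7/31, 12/31, 14/31, 23/31, 1, 1]
j=0 picked index 0: u0 ∈ [0, 3/31)
j=1 picked index 1: u0 ∈ [-10/217, 18/217)
j=2 picked index 2: u0 ∈ [-13/217, 22/217)
j=3 picked index 4: u0 ∈ [5/217, 68/217)
j=4 picked index 4: u0 ∈ [-26/217, 37/217)
j=5 picked index 4: u0 ∈ [-57/217, 6/217)
j=6 picked index 5: u0 ∈ [-25/217, 1/7)
intersection: [5/217, 6/217)

5/217 6/217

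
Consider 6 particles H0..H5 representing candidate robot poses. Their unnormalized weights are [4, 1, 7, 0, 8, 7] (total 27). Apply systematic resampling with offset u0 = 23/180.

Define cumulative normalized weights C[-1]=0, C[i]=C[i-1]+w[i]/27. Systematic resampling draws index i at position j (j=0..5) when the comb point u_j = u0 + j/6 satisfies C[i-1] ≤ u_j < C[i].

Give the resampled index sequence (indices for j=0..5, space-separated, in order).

0 2 4 4 5 5

C = [4/27, 5/27, 4/9, 4/9, 20/27, 1]
j=0: u_0=23/180 ∈ [0, 4/27) → index 0
j=1: u_1=53/180 ∈ [5/27, 4/9) → index 2
j=2: u_2=83/180 ∈ [4/9, 20/27) → index 4
j=3: u_3=113/180 ∈ [4/9, 20/27) → index 4
j=4: u_4=143/180 ∈ [20/27, 1) → index 5
j=5: u_5=173/180 ∈ [20/27, 1) → index 5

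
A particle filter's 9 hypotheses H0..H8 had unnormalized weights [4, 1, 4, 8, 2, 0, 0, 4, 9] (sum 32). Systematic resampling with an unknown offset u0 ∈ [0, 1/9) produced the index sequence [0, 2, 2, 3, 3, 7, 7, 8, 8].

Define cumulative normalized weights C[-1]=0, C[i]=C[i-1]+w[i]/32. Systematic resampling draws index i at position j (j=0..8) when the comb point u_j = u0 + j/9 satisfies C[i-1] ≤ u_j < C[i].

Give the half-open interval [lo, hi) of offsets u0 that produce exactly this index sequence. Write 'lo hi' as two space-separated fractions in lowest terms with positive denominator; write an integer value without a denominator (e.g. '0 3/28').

C = [1/8, 5/32, 9/32, 17/32, 19/32, 19/32, 19/32, 23/32, 1]
j=0 picked index 0: u0 ∈ [0, 1/8)
j=1 picked index 2: u0 ∈ [13/288, 49/288)
j=2 picked index 2: u0 ∈ [-19/288, 17/288)
j=3 picked index 3: u0 ∈ [-5/96, 19/96)
j=4 picked index 3: u0 ∈ [-47/288, 25/288)
j=5 picked index 7: u0 ∈ [11/288, 47/288)
j=6 picked index 7: u0 ∈ [-7/96, 5/96)
j=7 picked index 8: u0 ∈ [-17/288, 2/9)
j=8 picked index 8: u0 ∈ [-49/288, 1/9)
intersection: [13/288, 5/96)

13/288 5/96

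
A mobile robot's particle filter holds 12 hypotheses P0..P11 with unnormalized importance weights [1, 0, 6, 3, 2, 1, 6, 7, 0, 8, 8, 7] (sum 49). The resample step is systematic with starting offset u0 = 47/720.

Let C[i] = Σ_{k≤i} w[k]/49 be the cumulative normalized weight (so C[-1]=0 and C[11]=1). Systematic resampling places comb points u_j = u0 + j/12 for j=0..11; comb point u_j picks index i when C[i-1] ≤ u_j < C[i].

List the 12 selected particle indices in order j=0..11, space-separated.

2 3 4 6 7 7 9 9 10 10 11 11

C = [1/49, 1/49, 1/7, 10/49, 12/49, 13/49, 19/49, 26/49, 26/49, 34/49, 6/7, 1]
j=0: u_0=47/720 ∈ [1/49, 1/7) → index 2
j=1: u_1=107/720 ∈ [1/7, 10/49) → index 3
j=2: u_2=167/720 ∈ [10/49, 12/49) → index 4
j=3: u_3=227/720 ∈ [13/49, 19/49) → index 6
j=4: u_4=287/720 ∈ [19/49, 26/49) → index 7
j=5: u_5=347/720 ∈ [19/49, 26/49) → index 7
j=6: u_6=407/720 ∈ [26/49, 34/49) → index 9
j=7: u_7=467/720 ∈ [26/49, 34/49) → index 9
j=8: u_8=527/720 ∈ [34/49, 6/7) → index 10
j=9: u_9=587/720 ∈ [34/49, 6/7) → index 10
j=10: u_10=647/720 ∈ [6/7, 1) → index 11
j=11: u_11=707/720 ∈ [6/7, 1) → index 11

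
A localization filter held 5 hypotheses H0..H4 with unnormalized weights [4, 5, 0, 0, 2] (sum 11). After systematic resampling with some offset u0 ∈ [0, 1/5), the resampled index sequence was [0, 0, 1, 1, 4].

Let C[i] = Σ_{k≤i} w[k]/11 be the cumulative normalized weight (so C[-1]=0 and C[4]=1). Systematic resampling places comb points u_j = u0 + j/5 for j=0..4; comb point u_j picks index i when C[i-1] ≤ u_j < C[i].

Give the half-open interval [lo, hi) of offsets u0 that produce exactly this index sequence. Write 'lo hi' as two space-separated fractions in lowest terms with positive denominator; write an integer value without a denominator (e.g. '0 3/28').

1/55 9/55

C = [4/11, 9/11, 9/11, 9/11, 1]
j=0 picked index 0: u0 ∈ [0, 4/11)
j=1 picked index 0: u0 ∈ [-1/5, 9/55)
j=2 picked index 1: u0 ∈ [-2/55, 23/55)
j=3 picked index 1: u0 ∈ [-13/55, 12/55)
j=4 picked index 4: u0 ∈ [1/55, 1/5)
intersection: [1/55, 9/55)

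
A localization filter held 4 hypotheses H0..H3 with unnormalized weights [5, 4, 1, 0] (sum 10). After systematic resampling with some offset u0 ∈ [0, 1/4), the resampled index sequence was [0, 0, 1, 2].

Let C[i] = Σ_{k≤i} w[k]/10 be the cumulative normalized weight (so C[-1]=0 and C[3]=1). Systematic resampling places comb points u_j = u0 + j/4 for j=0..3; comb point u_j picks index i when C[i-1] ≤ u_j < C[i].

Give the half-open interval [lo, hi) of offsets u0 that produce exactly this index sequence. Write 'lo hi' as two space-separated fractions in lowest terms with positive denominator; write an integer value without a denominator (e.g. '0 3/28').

C = [1/2, 9/10, 1, 1]
j=0 picked index 0: u0 ∈ [0, 1/2)
j=1 picked index 0: u0 ∈ [-1/4, 1/4)
j=2 picked index 1: u0 ∈ [0, 2/5)
j=3 picked index 2: u0 ∈ [3/20, 1/4)
intersection: [3/20, 1/4)

3/20 1/4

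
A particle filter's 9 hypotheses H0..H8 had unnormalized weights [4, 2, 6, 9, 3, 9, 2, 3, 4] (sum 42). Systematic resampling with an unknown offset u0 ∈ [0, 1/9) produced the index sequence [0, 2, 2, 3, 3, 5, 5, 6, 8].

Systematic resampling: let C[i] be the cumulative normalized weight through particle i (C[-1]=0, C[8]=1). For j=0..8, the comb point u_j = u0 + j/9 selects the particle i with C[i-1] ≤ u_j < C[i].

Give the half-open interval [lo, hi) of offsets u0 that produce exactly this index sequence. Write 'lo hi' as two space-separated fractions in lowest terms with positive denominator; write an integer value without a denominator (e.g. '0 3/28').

C = [2/21, 1/7, 2/7, 1/2, 4/7, 11/14, 5/6, 19/21, 1]
j=0 picked index 0: u0 ∈ [0, 2/21)
j=1 picked index 2: u0 ∈ [2/63, 11/63)
j=2 picked index 2: u0 ∈ [-5/63, 4/63)
j=3 picked index 3: u0 ∈ [-1/21, 1/6)
j=4 picked index 3: u0 ∈ [-10/63, 1/18)
j=5 picked index 5: u0 ∈ [1/63, 29/126)
j=6 picked index 5: u0 ∈ [-2/21, 5/42)
j=7 picked index 6: u0 ∈ [1/126, 1/18)
j=8 picked index 8: u0 ∈ [1/63, 1/9)
intersection: [2/63, 1/18)

2/63 1/18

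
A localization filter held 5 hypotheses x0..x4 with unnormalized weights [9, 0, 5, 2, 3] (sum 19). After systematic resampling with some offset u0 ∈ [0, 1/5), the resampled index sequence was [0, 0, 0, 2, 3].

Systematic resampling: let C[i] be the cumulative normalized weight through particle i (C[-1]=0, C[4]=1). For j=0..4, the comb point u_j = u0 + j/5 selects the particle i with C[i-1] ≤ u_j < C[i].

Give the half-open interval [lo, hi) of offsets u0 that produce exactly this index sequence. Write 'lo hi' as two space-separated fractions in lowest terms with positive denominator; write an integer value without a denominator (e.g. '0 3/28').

0 4/95

C = [9/19, 9/19, 14/19, 16/19, 1]
j=0 picked index 0: u0 ∈ [0, 9/19)
j=1 picked index 0: u0 ∈ [-1/5, 26/95)
j=2 picked index 0: u0 ∈ [-2/5, 7/95)
j=3 picked index 2: u0 ∈ [-12/95, 13/95)
j=4 picked index 3: u0 ∈ [-6/95, 4/95)
intersection: [0, 4/95)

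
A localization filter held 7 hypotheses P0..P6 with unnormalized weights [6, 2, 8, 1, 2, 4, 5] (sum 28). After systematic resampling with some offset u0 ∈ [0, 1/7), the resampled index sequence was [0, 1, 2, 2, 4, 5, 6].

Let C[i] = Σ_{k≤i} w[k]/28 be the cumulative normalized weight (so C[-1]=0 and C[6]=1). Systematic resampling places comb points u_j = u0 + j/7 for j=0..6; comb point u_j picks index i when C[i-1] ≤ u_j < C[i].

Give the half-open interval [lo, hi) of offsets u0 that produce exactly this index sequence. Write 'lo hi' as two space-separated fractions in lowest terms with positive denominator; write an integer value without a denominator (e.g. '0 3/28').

1/14 3/28

C = [3/14, 2/7, 4/7, 17/28, 19/28, 23/28, 1]
j=0 picked index 0: u0 ∈ [0, 3/14)
j=1 picked index 1: u0 ∈ [1/14, 1/7)
j=2 picked index 2: u0 ∈ [0, 2/7)
j=3 picked index 2: u0 ∈ [-1/7, 1/7)
j=4 picked index 4: u0 ∈ [1/28, 3/28)
j=5 picked index 5: u0 ∈ [-1/28, 3/28)
j=6 picked index 6: u0 ∈ [-1/28, 1/7)
intersection: [1/14, 3/28)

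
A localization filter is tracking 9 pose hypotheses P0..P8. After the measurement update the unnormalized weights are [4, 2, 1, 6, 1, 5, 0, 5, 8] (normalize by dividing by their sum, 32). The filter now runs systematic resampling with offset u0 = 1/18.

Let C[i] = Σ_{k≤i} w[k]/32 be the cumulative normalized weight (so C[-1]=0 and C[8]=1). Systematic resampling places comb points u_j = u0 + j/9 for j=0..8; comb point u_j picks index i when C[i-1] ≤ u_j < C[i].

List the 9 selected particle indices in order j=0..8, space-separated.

0 1 3 3 5 7 7 8 8

C = [1/8, 3/16, 7/32, 13/32, 7/16, 19/32, 19/32, 3/4, 1]
j=0: u_0=1/18 ∈ [0, 1/8) → index 0
j=1: u_1=1/6 ∈ [1/8, 3/16) → index 1
j=2: u_2=5/18 ∈ [7/32, 13/32) → index 3
j=3: u_3=7/18 ∈ [7/32, 13/32) → index 3
j=4: u_4=1/2 ∈ [7/16, 19/32) → index 5
j=5: u_5=11/18 ∈ [19/32, 3/4) → index 7
j=6: u_6=13/18 ∈ [19/32, 3/4) → index 7
j=7: u_7=5/6 ∈ [3/4, 1) → index 8
j=8: u_8=17/18 ∈ [3/4, 1) → index 8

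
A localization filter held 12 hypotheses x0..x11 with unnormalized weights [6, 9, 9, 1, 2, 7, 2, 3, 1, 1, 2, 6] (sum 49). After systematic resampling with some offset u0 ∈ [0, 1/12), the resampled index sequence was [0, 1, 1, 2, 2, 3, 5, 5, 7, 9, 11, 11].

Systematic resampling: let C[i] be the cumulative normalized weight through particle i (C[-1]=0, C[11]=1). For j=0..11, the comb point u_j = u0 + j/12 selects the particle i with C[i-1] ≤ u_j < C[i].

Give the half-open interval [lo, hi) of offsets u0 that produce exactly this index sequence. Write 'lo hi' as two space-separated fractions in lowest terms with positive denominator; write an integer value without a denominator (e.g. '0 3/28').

43/588 1/12

C = [6/49, 15/49, 24/49, 25/49, 27/49, 34/49, 36/49, 39/49, 40/49, 41/49, 43/49, 1]
j=0 picked index 0: u0 ∈ [0, 6/49)
j=1 picked index 1: u0 ∈ [23/588, 131/588)
j=2 picked index 1: u0 ∈ [-13/294, 41/294)
j=3 picked index 2: u0 ∈ [11/196, 47/196)
j=4 picked index 2: u0 ∈ [-4/147, 23/147)
j=5 picked index 3: u0 ∈ [43/588, 55/588)
j=6 picked index 5: u0 ∈ [5/98, 19/98)
j=7 picked index 5: u0 ∈ [-19/588, 65/588)
j=8 picked index 7: u0 ∈ [10/147, 19/147)
j=9 picked index 9: u0 ∈ [13/196, 17/196)
j=10 picked index 11: u0 ∈ [13/294, 1/6)
j=11 picked index 11: u0 ∈ [-23/588, 1/12)
intersection: [43/588, 1/12)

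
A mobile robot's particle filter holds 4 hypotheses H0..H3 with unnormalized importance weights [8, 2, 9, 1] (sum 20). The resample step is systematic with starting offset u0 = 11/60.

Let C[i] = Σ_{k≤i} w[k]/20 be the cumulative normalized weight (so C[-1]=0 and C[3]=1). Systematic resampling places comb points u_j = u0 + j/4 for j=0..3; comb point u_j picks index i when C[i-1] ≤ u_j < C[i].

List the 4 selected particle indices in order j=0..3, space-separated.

C = [2/5, 1/2, 19/20, 1]
j=0: u_0=11/60 ∈ [0, 2/5) → index 0
j=1: u_1=13/30 ∈ [2/5, 1/2) → index 1
j=2: u_2=41/60 ∈ [1/2, 19/20) → index 2
j=3: u_3=14/15 ∈ [1/2, 19/20) → index 2

0 1 2 2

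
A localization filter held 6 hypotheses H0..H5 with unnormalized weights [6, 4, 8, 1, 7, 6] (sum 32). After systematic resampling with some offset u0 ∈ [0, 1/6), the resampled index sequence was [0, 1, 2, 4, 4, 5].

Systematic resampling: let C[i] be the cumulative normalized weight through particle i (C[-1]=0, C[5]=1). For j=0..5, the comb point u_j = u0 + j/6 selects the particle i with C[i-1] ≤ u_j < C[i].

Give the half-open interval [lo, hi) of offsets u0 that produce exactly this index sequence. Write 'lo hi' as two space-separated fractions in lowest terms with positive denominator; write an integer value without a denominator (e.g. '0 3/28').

3/32 7/48

C = [3/16, 5/16, 9/16, 19/32, 13/16, 1]
j=0 picked index 0: u0 ∈ [0, 3/16)
j=1 picked index 1: u0 ∈ [1/48, 7/48)
j=2 picked index 2: u0 ∈ [-1/48, 11/48)
j=3 picked index 4: u0 ∈ [3/32, 5/16)
j=4 picked index 4: u0 ∈ [-7/96, 7/48)
j=5 picked index 5: u0 ∈ [-1/48, 1/6)
intersection: [3/32, 7/48)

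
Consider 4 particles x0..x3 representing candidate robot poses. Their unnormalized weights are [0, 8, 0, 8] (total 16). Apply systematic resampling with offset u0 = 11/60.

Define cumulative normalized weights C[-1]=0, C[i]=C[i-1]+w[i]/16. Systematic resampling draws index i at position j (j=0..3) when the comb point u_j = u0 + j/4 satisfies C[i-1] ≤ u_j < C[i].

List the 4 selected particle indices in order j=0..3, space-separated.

C = [0, 1/2, 1/2, 1]
j=0: u_0=11/60 ∈ [0, 1/2) → index 1
j=1: u_1=13/30 ∈ [0, 1/2) → index 1
j=2: u_2=41/60 ∈ [1/2, 1) → index 3
j=3: u_3=14/15 ∈ [1/2, 1) → index 3

1 1 3 3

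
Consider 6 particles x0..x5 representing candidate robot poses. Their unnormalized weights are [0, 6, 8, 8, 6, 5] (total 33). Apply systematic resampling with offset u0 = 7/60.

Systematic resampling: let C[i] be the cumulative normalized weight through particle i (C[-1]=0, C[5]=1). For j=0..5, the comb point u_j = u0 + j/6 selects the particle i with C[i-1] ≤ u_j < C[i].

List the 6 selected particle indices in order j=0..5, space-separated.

C = [0, 2/11, 14/33, 2/3, 28/33, 1]
j=0: u_0=7/60 ∈ [0, 2/11) → index 1
j=1: u_1=17/60 ∈ [2/11, 14/33) → index 2
j=2: u_2=9/20 ∈ [14/33, 2/3) → index 3
j=3: u_3=37/60 ∈ [14/33, 2/3) → index 3
j=4: u_4=47/60 ∈ [2/3, 28/33) → index 4
j=5: u_5=19/20 ∈ [28/33, 1) → index 5

1 2 3 3 4 5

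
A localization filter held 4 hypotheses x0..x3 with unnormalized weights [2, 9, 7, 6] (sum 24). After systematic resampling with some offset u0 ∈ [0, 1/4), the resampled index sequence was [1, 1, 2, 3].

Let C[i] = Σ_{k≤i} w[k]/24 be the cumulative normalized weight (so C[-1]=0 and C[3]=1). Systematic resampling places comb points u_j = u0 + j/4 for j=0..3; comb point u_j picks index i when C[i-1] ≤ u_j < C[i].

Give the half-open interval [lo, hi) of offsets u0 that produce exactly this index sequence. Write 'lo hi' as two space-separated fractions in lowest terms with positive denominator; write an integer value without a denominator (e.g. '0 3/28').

C = [1/12, 11/24, 3/4, 1]
j=0 picked index 1: u0 ∈ [1/12, 11/24)
j=1 picked index 1: u0 ∈ [-1/6, 5/24)
j=2 picked index 2: u0 ∈ [-1/24, 1/4)
j=3 picked index 3: u0 ∈ [0, 1/4)
intersection: [1/12, 5/24)

1/12 5/24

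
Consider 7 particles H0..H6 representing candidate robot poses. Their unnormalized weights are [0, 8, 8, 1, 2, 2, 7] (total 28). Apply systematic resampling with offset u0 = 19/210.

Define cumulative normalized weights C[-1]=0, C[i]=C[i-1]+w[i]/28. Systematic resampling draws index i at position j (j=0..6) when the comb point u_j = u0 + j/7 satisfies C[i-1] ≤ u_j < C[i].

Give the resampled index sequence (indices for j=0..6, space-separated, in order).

C = [0, 2/7, 4/7, 17/28, 19/28, 3/4, 1]
j=0: u_0=19/210 ∈ [0, 2/7) → index 1
j=1: u_1=7/30 ∈ [0, 2/7) → index 1
j=2: u_2=79/210 ∈ [2/7, 4/7) → index 2
j=3: u_3=109/210 ∈ [2/7, 4/7) → index 2
j=4: u_4=139/210 ∈ [17/28, 19/28) → index 4
j=5: u_5=169/210 ∈ [3/4, 1) → index 6
j=6: u_6=199/210 ∈ [3/4, 1) → index 6

1 1 2 2 4 6 6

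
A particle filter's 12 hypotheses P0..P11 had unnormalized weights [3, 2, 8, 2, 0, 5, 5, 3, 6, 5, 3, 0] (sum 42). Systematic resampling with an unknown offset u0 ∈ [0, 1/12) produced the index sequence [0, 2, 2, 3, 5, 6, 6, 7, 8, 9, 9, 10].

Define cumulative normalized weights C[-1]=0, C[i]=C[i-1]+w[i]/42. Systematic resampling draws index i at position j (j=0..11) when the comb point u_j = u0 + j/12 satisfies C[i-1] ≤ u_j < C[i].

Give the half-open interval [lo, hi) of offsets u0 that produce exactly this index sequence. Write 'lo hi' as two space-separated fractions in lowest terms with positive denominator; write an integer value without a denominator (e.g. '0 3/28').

C = [1/14, 5/42, 13/42, 5/14, 5/14, 10/21, 25/42, 2/3, 17/21, 13/14, 1, 1]
j=0 picked index 0: u0 ∈ [0, 1/14)
j=1 picked index 2: u0 ∈ [1/28, 19/84)
j=2 picked index 2: u0 ∈ [-1/21, 1/7)
j=3 picked index 3: u0 ∈ [5/84, 3/28)
j=4 picked index 5: u0 ∈ [1/42, 1/7)
j=5 picked index 6: u0 ∈ [5/84, 5/28)
j=6 picked index 6: u0 ∈ [-1/42, 2/21)
j=7 picked index 7: u0 ∈ [1/84, 1/12)
j=8 picked index 8: u0 ∈ [0, 1/7)
j=9 picked index 9: u0 ∈ [5/84, 5/28)
j=10 picked index 9: u0 ∈ [-1/42, 2/21)
j=11 picked index 10: u0 ∈ [1/84, 1/12)
intersection: [5/84, 1/14)

5/84 1/14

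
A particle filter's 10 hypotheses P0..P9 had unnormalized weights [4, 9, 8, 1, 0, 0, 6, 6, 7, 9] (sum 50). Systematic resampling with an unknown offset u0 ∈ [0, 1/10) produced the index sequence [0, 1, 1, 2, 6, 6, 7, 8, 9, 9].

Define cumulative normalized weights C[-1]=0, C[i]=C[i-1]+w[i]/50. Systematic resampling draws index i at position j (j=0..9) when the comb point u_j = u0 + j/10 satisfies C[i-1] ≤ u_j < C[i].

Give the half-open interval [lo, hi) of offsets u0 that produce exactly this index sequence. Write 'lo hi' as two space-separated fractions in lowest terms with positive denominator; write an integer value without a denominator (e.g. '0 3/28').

1/25 3/50

C = [2/25, 13/50, 21/50, 11/25, 11/25, 11/25, 14/25, 17/25, 41/50, 1]
j=0 picked index 0: u0 ∈ [0, 2/25)
j=1 picked index 1: u0 ∈ [-1/50, 4/25)
j=2 picked index 1: u0 ∈ [-3/25, 3/50)
j=3 picked index 2: u0 ∈ [-1/25, 3/25)
j=4 picked index 6: u0 ∈ [1/25, 4/25)
j=5 picked index 6: u0 ∈ [-3/50, 3/50)
j=6 picked index 7: u0 ∈ [-1/25, 2/25)
j=7 picked index 8: u0 ∈ [-1/50, 3/25)
j=8 picked index 9: u0 ∈ [1/50, 1/5)
j=9 picked index 9: u0 ∈ [-2/25, 1/10)
intersection: [1/25, 3/50)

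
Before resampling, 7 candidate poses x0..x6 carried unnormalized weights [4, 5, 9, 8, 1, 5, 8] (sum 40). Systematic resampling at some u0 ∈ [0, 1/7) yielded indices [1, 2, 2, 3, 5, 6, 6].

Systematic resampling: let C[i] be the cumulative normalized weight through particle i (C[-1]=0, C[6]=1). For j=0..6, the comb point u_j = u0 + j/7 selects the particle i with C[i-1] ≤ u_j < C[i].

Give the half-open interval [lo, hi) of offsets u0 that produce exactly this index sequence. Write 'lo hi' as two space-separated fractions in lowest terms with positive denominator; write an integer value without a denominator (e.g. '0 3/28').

C = [1/10, 9/40, 9/20, 13/20, 27/40, 4/5, 1]
j=0 picked index 1: u0 ∈ [1/10, 9/40)
j=1 picked index 2: u0 ∈ [23/280, 43/140)
j=2 picked index 2: u0 ∈ [-17/280, 23/140)
j=3 picked index 3: u0 ∈ [3/140, 31/140)
j=4 picked index 5: u0 ∈ [29/280, 8/35)
j=5 picked index 6: u0 ∈ [3/35, 2/7)
j=6 picked index 6: u0 ∈ [-2/35, 1/7)
intersection: [29/280, 1/7)

29/280 1/7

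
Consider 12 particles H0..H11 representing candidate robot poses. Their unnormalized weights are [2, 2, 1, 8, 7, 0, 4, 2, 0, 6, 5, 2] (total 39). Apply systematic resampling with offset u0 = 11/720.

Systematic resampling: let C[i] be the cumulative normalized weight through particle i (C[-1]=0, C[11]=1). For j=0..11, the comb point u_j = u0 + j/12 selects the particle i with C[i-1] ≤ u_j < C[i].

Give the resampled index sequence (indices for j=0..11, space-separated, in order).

C = [2/39, 4/39, 5/39, 1/3, 20/39, 20/39, 8/13, 2/3, 2/3, 32/39, 37/39, 1]
j=0: u_0=11/720 ∈ [0, 2/39) → index 0
j=1: u_1=71/720 ∈ [2/39, 4/39) → index 1
j=2: u_2=131/720 ∈ [5/39, 1/3) → index 3
j=3: u_3=191/720 ∈ [5/39, 1/3) → index 3
j=4: u_4=251/720 ∈ [1/3, 20/39) → index 4
j=5: u_5=311/720 ∈ [1/3, 20/39) → index 4
j=6: u_6=371/720 ∈ [20/39, 8/13) → index 6
j=7: u_7=431/720 ∈ [20/39, 8/13) → index 6
j=8: u_8=491/720 ∈ [2/3, 32/39) → index 9
j=9: u_9=551/720 ∈ [2/3, 32/39) → index 9
j=10: u_10=611/720 ∈ [32/39, 37/39) → index 10
j=11: u_11=671/720 ∈ [32/39, 37/39) → index 10

0 1 3 3 4 4 6 6 9 9 10 10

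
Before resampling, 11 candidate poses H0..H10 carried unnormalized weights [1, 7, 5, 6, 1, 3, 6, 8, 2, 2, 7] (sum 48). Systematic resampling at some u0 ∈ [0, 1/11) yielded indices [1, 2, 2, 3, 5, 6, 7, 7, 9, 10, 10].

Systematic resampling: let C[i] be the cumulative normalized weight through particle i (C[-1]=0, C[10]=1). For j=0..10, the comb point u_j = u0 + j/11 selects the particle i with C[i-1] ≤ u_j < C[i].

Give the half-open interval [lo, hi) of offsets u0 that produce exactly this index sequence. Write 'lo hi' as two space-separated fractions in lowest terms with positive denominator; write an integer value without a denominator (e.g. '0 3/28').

15/176 47/528

C = [1/48, 1/6, 13/48, 19/48, 5/12, 23/48, 29/48, 37/48, 13/16, 41/48, 1]
j=0 picked index 1: u0 ∈ [1/48, 1/6)
j=1 picked index 2: u0 ∈ [5/66, 95/528)
j=2 picked index 2: u0 ∈ [-1/66, 47/528)
j=3 picked index 3: u0 ∈ [-1/528, 65/528)
j=4 picked index 5: u0 ∈ [7/132, 61/528)
j=5 picked index 6: u0 ∈ [13/528, 79/528)
j=6 picked index 7: u0 ∈ [31/528, 119/528)
j=7 picked index 7: u0 ∈ [-17/528, 71/528)
j=8 picked index 9: u0 ∈ [15/176, 67/528)
j=9 picked index 10: u0 ∈ [19/528, 2/11)
j=10 picked index 10: u0 ∈ [-29/528, 1/11)
intersection: [15/176, 47/528)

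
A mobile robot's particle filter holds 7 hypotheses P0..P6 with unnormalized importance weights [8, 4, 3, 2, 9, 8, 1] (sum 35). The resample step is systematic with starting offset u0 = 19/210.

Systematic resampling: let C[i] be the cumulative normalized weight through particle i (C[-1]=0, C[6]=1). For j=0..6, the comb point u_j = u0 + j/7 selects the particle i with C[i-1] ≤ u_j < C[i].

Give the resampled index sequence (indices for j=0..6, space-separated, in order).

C = [8/35, 12/35, 3/7, 17/35, 26/35, 34/35, 1]
j=0: u_0=19/210 ∈ [0, 8/35) → index 0
j=1: u_1=7/30 ∈ [8/35, 12/35) → index 1
j=2: u_2=79/210 ∈ [12/35, 3/7) → index 2
j=3: u_3=109/210 ∈ [17/35, 26/35) → index 4
j=4: u_4=139/210 ∈ [17/35, 26/35) → index 4
j=5: u_5=169/210 ∈ [26/35, 34/35) → index 5
j=6: u_6=199/210 ∈ [26/35, 34/35) → index 5

0 1 2 4 4 5 5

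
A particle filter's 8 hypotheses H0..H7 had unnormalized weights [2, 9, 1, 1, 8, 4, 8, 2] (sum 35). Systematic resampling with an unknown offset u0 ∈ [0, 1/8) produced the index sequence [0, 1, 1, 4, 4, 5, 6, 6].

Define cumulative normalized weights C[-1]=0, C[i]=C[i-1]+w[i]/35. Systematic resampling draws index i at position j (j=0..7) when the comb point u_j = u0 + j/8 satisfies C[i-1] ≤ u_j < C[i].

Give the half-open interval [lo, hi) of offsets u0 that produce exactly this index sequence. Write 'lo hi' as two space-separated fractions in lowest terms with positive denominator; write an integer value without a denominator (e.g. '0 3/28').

C = [2/35, 11/35, 12/35, 13/35, 3/5, 5/7, 33/35, 1]
j=0 picked index 0: u0 ∈ [0, 2/35)
j=1 picked index 1: u0 ∈ [-19/280, 53/280)
j=2 picked index 1: u0 ∈ [-27/140, 9/140)
j=3 picked index 4: u0 ∈ [-1/280, 9/40)
j=4 picked index 4: u0 ∈ [-9/70, 1/10)
j=5 picked index 5: u0 ∈ [-1/40, 5/56)
j=6 picked index 6: u0 ∈ [-1/28, 27/140)
j=7 picked index 6: u0 ∈ [-9/56, 19/280)
intersection: [0, 2/35)

0 2/35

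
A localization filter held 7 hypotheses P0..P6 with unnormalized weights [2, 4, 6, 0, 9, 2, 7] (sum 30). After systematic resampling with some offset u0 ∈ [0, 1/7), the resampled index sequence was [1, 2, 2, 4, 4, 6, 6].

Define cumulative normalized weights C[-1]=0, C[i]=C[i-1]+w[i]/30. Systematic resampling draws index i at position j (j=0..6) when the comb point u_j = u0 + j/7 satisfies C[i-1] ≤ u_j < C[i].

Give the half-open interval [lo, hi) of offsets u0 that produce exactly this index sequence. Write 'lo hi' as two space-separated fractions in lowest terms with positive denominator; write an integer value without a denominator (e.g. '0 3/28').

C = [1/15, 1/5, 2/5, 2/5, 7/10, 23/30, 1]
j=0 picked index 1: u0 ∈ [1/15, 1/5)
j=1 picked index 2: u0 ∈ [2/35, 9/35)
j=2 picked index 2: u0 ∈ [-3/35, 4/35)
j=3 picked index 4: u0 ∈ [-1/35, 19/70)
j=4 picked index 4: u0 ∈ [-6/35, 9/70)
j=5 picked index 6: u0 ∈ [11/210, 2/7)
j=6 picked index 6: u0 ∈ [-19/210, 1/7)
intersection: [1/15, 4/35)

1/15 4/35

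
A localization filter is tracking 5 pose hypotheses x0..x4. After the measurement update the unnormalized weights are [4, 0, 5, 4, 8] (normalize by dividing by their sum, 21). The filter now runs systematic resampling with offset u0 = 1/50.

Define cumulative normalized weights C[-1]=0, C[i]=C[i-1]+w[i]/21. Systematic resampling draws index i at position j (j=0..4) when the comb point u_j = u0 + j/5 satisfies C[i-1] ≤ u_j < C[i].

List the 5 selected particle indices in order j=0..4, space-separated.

0 2 2 4 4

C = [4/21, 4/21, 3/7, 13/21, 1]
j=0: u_0=1/50 ∈ [0, 4/21) → index 0
j=1: u_1=11/50 ∈ [4/21, 3/7) → index 2
j=2: u_2=21/50 ∈ [4/21, 3/7) → index 2
j=3: u_3=31/50 ∈ [13/21, 1) → index 4
j=4: u_4=41/50 ∈ [13/21, 1) → index 4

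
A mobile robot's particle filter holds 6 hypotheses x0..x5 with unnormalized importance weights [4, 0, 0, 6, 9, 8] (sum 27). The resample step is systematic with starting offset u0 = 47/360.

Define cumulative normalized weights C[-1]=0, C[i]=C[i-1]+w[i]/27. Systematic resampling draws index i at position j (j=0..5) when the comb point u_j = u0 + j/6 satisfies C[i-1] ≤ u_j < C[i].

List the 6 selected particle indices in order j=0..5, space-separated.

0 3 4 4 5 5

C = [4/27, 4/27, 4/27, 10/27, 19/27, 1]
j=0: u_0=47/360 ∈ [0, 4/27) → index 0
j=1: u_1=107/360 ∈ [4/27, 10/27) → index 3
j=2: u_2=167/360 ∈ [10/27, 19/27) → index 4
j=3: u_3=227/360 ∈ [10/27, 19/27) → index 4
j=4: u_4=287/360 ∈ [19/27, 1) → index 5
j=5: u_5=347/360 ∈ [19/27, 1) → index 5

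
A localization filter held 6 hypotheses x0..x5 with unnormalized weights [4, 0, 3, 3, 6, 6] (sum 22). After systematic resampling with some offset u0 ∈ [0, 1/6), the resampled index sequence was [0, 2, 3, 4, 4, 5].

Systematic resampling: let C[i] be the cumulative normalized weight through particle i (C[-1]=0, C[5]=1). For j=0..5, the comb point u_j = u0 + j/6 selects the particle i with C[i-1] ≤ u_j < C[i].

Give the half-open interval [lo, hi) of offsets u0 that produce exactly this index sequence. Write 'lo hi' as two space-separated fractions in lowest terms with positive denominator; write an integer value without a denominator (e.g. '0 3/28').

C = [2/11, 2/11, 7/22, 5/11, 8/11, 1]
j=0 picked index 0: u0 ∈ [0, 2/11)
j=1 picked index 2: u0 ∈ [1/66, 5/33)
j=2 picked index 3: u0 ∈ [-1/66, 4/33)
j=3 picked index 4: u0 ∈ [-1/22, 5/22)
j=4 picked index 4: u0 ∈ [-7/33, 2/33)
j=5 picked index 5: u0 ∈ [-7/66, 1/6)
intersection: [1/66, 2/33)

1/66 2/33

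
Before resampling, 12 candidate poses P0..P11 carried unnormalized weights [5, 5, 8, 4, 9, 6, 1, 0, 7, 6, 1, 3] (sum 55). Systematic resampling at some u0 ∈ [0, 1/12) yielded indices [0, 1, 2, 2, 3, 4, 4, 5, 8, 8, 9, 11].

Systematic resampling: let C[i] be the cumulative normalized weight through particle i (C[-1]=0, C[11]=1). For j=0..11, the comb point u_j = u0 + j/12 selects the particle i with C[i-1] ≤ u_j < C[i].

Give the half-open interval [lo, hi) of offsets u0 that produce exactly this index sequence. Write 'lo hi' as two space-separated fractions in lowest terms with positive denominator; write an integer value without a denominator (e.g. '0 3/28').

19/660 7/110

C = [1/11, 2/11, 18/55, 2/5, 31/55, 37/55, 38/55, 38/55, 9/11, 51/55, 52/55, 1]
j=0 picked index 0: u0 ∈ [0, 1/11)
j=1 picked index 1: u0 ∈ [1/132, 13/132)
j=2 picked index 2: u0 ∈ [1/66, 53/330)
j=3 picked index 2: u0 ∈ [-3/44, 17/220)
j=4 picked index 3: u0 ∈ [-1/165, 1/15)
j=5 picked index 4: u0 ∈ [-1/60, 97/660)
j=6 picked index 4: u0 ∈ [-1/10, 7/110)
j=7 picked index 5: u0 ∈ [-13/660, 59/660)
j=8 picked index 8: u0 ∈ [4/165, 5/33)
j=9 picked index 8: u0 ∈ [-13/220, 3/44)
j=10 picked index 9: u0 ∈ [-1/66, 31/330)
j=11 picked index 11: u0 ∈ [19/660, 1/12)
intersection: [19/660, 7/110)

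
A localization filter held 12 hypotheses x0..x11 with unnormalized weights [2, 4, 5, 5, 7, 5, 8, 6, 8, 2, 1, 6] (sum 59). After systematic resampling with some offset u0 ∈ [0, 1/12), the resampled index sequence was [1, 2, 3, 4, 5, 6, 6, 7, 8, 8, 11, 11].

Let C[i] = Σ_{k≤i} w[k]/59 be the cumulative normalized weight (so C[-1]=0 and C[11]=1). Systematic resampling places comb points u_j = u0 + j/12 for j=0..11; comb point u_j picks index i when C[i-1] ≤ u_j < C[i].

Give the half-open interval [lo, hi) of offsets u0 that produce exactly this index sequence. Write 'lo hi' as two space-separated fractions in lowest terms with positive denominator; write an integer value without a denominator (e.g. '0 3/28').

C = [2/59, 6/59, 11/59, 16/59, 23/59, 28/59, 36/59, 42/59, 50/59, 52/59, 53/59, 1]
j=0 picked index 1: u0 ∈ [2/59, 6/59)
j=1 picked index 2: u0 ∈ [13/708, 73/708)
j=2 picked index 3: u0 ∈ [7/354, 37/354)
j=3 picked index 4: u0 ∈ [5/236, 33/236)
j=4 picked index 5: u0 ∈ [10/177, 25/177)
j=5 picked index 6: u0 ∈ [41/708, 137/708)
j=6 picked index 6: u0 ∈ [-3/118, 13/118)
j=7 picked index 7: u0 ∈ [19/708, 91/708)
j=8 picked index 8: u0 ∈ [8/177, 32/177)
j=9 picked index 8: u0 ∈ [-9/236, 23/236)
j=10 picked index 11: u0 ∈ [23/354, 1/6)
j=11 picked index 11: u0 ∈ [-13/708, 1/12)
intersection: [23/354, 1/12)

23/354 1/12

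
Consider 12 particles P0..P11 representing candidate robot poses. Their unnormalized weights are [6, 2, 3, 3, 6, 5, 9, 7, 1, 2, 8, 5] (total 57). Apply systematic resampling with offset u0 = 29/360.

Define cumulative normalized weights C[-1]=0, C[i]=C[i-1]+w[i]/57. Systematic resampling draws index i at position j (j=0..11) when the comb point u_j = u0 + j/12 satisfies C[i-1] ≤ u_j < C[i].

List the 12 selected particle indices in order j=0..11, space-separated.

C = [2/19, 8/57, 11/57, 14/57, 20/57, 25/57, 34/57, 41/57, 14/19, 44/57, 52/57, 1]
j=0: u_0=29/360 ∈ [0, 2/19) → index 0
j=1: u_1=59/360 ∈ [8/57, 11/57) → index 2
j=2: u_2=89/360 ∈ [14/57, 20/57) → index 4
j=3: u_3=119/360 ∈ [14/57, 20/57) → index 4
j=4: u_4=149/360 ∈ [20/57, 25/57) → index 5
j=5: u_5=179/360 ∈ [25/57, 34/57) → index 6
j=6: u_6=209/360 ∈ [25/57, 34/57) → index 6
j=7: u_7=239/360 ∈ [34/57, 41/57) → index 7
j=8: u_8=269/360 ∈ [14/19, 44/57) → index 9
j=9: u_9=299/360 ∈ [44/57, 52/57) → index 10
j=10: u_10=329/360 ∈ [52/57, 1) → index 11
j=11: u_11=359/360 ∈ [52/57, 1) → index 11

0 2 4 4 5 6 6 7 9 10 11 11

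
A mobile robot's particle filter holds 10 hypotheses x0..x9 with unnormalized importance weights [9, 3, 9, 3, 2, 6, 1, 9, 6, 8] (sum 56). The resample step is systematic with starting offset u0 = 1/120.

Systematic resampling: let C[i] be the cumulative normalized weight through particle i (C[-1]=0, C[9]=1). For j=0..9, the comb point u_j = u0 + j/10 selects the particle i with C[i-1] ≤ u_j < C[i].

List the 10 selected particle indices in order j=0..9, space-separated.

0 0 1 2 3 5 7 7 8 9

C = [9/56, 3/14, 3/8, 3/7, 13/28, 4/7, 33/56, 3/4, 6/7, 1]
j=0: u_0=1/120 ∈ [0, 9/56) → index 0
j=1: u_1=13/120 ∈ [0, 9/56) → index 0
j=2: u_2=5/24 ∈ [9/56, 3/14) → index 1
j=3: u_3=37/120 ∈ [3/14, 3/8) → index 2
j=4: u_4=49/120 ∈ [3/8, 3/7) → index 3
j=5: u_5=61/120 ∈ [13/28, 4/7) → index 5
j=6: u_6=73/120 ∈ [33/56, 3/4) → index 7
j=7: u_7=17/24 ∈ [33/56, 3/4) → index 7
j=8: u_8=97/120 ∈ [3/4, 6/7) → index 8
j=9: u_9=109/120 ∈ [6/7, 1) → index 9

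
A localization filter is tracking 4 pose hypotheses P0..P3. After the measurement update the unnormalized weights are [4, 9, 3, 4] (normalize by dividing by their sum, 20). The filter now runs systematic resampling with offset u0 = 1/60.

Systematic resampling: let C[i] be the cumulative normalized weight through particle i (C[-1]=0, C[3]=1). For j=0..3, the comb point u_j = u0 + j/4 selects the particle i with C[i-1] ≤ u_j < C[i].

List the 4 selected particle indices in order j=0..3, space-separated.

0 1 1 2

C = [1/5, 13/20, 4/5, 1]
j=0: u_0=1/60 ∈ [0, 1/5) → index 0
j=1: u_1=4/15 ∈ [1/5, 13/20) → index 1
j=2: u_2=31/60 ∈ [1/5, 13/20) → index 1
j=3: u_3=23/30 ∈ [13/20, 4/5) → index 2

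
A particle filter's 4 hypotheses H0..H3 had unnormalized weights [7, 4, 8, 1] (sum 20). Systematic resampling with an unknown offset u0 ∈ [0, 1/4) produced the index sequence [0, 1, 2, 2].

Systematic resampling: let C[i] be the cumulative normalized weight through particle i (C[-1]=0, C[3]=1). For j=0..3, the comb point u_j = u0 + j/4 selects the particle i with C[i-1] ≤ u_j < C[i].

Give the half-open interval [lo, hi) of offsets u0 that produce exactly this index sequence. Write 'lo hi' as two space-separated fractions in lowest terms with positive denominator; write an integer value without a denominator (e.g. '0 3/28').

1/10 1/5

C = [7/20, 11/20, 19/20, 1]
j=0 picked index 0: u0 ∈ [0, 7/20)
j=1 picked index 1: u0 ∈ [1/10, 3/10)
j=2 picked index 2: u0 ∈ [1/20, 9/20)
j=3 picked index 2: u0 ∈ [-1/5, 1/5)
intersection: [1/10, 1/5)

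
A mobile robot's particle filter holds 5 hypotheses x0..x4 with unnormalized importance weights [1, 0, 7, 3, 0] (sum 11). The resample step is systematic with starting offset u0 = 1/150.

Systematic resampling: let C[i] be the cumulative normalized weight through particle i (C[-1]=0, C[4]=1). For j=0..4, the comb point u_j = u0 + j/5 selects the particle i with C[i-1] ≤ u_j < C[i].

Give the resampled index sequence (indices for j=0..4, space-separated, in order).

C = [1/11, 1/11, 8/11, 1, 1]
j=0: u_0=1/150 ∈ [0, 1/11) → index 0
j=1: u_1=31/150 ∈ [1/11, 8/11) → index 2
j=2: u_2=61/150 ∈ [1/11, 8/11) → index 2
j=3: u_3=91/150 ∈ [1/11, 8/11) → index 2
j=4: u_4=121/150 ∈ [8/11, 1) → index 3

0 2 2 2 3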